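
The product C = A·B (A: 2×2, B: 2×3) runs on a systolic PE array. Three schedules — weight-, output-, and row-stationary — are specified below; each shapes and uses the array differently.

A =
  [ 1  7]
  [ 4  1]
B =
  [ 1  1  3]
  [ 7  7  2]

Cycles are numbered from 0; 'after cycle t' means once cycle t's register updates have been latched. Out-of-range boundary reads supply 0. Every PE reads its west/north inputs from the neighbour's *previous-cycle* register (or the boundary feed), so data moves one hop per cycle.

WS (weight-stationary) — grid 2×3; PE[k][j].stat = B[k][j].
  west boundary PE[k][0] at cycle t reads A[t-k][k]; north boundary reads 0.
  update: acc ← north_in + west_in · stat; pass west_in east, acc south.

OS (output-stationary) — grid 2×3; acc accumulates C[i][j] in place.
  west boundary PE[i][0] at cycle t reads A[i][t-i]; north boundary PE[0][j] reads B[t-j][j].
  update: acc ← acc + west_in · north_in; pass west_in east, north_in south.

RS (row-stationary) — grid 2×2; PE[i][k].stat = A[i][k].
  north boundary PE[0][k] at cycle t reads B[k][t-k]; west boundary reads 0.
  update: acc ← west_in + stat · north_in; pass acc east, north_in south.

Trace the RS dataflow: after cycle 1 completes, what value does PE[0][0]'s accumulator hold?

PE[0][0].acc = 1

RS on a 2×2 grid — tracing PE[0][0] and its feeders:
  c0 r0c0: 1 / 1 / 1
  c1 r0c0: 1 / 1 / 1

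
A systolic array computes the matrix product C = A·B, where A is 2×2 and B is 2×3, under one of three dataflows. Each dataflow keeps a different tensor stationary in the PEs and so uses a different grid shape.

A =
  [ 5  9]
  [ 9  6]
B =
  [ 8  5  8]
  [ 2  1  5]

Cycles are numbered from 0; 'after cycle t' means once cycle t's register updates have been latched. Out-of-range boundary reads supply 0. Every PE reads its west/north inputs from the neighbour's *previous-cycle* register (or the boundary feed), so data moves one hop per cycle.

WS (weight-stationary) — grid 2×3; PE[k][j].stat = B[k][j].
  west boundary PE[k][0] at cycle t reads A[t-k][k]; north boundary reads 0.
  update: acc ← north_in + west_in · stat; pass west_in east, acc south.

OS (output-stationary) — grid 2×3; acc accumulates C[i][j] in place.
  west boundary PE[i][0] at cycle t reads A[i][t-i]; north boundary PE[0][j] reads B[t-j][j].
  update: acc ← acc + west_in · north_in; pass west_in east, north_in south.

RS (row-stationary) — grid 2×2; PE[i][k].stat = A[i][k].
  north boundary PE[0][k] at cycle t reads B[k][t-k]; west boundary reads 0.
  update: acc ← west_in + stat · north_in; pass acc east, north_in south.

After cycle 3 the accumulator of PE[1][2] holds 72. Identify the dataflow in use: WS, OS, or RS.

WS (2×3 grid), PE[1][2]:
  0: (1,2).acc=0  regs=<0,0>
  1: (1,2).acc=0  regs=<0,0>
  2: (1,2).acc=0  regs=<0,0>
  3: (1,2).acc=85  regs=<9,85>
OS (2×3 grid), PE[1][2]:
  0: (1,2).acc=0  regs=<0,0>
  1: (1,2).acc=0  regs=<0,0>
  2: (1,2).acc=0  regs=<0,0>
  3: (1,2).acc=72  regs=<9,8>
— RS: 2×2 array has no PE[1][2].

dataflow = OS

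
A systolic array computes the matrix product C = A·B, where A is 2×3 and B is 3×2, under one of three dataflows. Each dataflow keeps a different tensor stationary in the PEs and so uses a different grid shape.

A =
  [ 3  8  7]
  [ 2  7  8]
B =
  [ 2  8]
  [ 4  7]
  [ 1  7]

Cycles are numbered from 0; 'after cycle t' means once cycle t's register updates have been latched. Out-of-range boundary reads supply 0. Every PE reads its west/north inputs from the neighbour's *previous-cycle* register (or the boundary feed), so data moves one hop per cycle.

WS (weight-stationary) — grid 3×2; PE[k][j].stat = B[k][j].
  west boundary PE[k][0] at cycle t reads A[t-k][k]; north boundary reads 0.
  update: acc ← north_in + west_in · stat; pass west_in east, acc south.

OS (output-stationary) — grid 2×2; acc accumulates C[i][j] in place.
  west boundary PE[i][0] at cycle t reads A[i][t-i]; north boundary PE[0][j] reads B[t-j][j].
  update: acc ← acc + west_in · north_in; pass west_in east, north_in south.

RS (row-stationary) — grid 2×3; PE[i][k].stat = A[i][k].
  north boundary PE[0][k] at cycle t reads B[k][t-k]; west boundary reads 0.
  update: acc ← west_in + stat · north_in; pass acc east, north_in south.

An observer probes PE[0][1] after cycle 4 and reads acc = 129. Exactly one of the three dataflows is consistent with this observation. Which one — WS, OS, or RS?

WS (3×2 grid), PE[0][1]:
  0: (0,1).acc=0  regs=<0,0>
  1: (0,1).acc=24  regs=<3,24>
  2: (0,1).acc=16  regs=<2,16>
  3: (0,1).acc=0  regs=<0,0>
  4: (0,1).acc=0  regs=<0,0>
OS (2×2 grid), PE[0][1]:
  0: (0,1).acc=0  regs=<0,0>
  1: (0,1).acc=24  regs=<3,8>
  2: (0,1).acc=80  regs=<8,7>
  3: (0,1).acc=129  regs=<7,7>
  4: (0,1).acc=129  regs=<0,0>
RS (2×3 grid), PE[0][1]:
  0: (0,1).acc=0  regs=<0,0>
  1: (0,1).acc=38  regs=<38,4>
  2: (0,1).acc=80  regs=<80,7>
  3: (0,1).acc=0  regs=<0,0>
  4: (0,1).acc=0  regs=<0,0>

dataflow = OS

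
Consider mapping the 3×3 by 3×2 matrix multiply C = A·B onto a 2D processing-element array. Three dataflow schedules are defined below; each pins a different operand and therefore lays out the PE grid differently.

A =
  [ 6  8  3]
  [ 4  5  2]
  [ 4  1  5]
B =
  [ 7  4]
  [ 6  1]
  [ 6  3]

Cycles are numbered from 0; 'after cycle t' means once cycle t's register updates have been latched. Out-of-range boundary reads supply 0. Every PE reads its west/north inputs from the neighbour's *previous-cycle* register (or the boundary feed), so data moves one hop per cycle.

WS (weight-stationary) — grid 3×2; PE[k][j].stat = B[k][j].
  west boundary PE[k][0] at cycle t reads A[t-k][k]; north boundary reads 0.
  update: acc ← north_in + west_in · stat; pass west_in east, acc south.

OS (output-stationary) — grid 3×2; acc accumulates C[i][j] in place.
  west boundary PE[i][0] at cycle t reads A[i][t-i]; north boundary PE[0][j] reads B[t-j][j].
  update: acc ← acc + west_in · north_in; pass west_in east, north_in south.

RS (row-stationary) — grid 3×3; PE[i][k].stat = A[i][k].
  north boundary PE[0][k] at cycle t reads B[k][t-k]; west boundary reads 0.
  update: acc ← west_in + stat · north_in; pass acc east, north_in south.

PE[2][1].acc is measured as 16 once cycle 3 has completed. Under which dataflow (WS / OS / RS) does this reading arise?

WS [3×2] PE[2][1] across cycles:
  0: (2,1).acc=0  regs=<0,0>
  1: (2,1).acc=0  regs=<0,0>
  2: (2,1).acc=0  regs=<0,0>
  3: (2,1).acc=41  regs=<3,41>
OS [3×2] PE[2][1] across cycles:
  0: (2,1).acc=0  regs=<0,0>
  1: (2,1).acc=0  regs=<0,0>
  2: (2,1).acc=0  regs=<0,0>
  3: (2,1).acc=16  regs=<4,4>
RS [3×3] PE[2][1] across cycles:
  0: (2,1).acc=0  regs=<0,0>
  1: (2,1).acc=0  regs=<0,0>
  2: (2,1).acc=0  regs=<0,0>
  3: (2,1).acc=34  regs=<34,6>

dataflow = OS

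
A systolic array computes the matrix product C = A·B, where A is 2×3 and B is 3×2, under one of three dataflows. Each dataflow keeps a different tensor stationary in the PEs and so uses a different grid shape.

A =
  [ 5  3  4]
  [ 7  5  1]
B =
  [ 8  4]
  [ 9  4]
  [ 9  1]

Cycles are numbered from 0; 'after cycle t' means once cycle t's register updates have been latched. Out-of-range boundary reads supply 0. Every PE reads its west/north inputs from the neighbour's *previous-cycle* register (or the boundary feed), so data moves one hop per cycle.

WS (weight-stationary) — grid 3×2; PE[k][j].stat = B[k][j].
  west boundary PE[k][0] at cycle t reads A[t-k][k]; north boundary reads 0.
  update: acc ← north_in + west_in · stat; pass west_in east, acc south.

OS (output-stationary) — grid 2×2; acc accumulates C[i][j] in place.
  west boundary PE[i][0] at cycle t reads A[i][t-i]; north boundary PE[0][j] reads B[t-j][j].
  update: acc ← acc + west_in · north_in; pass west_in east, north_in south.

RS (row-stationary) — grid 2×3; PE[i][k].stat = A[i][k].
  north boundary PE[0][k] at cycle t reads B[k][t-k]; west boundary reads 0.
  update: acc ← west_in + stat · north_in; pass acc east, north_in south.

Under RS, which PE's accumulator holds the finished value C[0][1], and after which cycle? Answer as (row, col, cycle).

(row, col, cycle) = (0, 2, 3)

RS — PE[0][2] is where C[0][1] collects:
  step 0 · PE0,2: acc=0; fwd→0 fwd↓0
  step 1 · PE0,2: acc=0; fwd→0 fwd↓0
  step 2 · PE0,2: acc=103; fwd→103 fwd↓9
  step 3 · PE0,2: acc=36; fwd→36 fwd↓1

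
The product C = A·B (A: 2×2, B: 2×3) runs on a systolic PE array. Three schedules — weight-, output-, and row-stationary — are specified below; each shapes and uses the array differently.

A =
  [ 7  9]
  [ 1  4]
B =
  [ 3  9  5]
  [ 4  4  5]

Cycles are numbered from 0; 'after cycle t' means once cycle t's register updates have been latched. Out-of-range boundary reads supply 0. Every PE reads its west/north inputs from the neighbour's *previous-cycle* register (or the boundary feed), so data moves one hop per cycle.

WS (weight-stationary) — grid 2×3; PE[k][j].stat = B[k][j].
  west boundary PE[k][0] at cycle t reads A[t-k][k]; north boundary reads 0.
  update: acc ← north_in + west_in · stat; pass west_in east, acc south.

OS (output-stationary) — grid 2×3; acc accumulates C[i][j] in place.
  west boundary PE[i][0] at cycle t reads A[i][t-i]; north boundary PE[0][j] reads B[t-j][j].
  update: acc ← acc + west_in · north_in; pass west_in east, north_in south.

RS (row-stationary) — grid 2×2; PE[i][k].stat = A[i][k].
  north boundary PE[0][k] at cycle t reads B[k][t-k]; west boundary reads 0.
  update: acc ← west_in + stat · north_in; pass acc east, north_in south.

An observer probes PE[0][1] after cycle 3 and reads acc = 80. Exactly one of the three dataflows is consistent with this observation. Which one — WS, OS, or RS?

dataflow = RS

Under WS (2×3), PE[0][1]:
  t=0 PE[0][1]: acc=0 h=0 v=0
  t=1 PE[0][1]: acc=63 h=7 v=63
  t=2 PE[0][1]: acc=9 h=1 v=9
  t=3 PE[0][1]: acc=0 h=0 v=0
Under OS (2×3), PE[0][1]:
  t=0 PE[0][1]: acc=0 h=0 v=0
  t=1 PE[0][1]: acc=63 h=7 v=9
  t=2 PE[0][1]: acc=99 h=9 v=4
  t=3 PE[0][1]: acc=99 h=0 v=0
Under RS (2×2), PE[0][1]:
  t=0 PE[0][1]: acc=0 h=0 v=0
  t=1 PE[0][1]: acc=57 h=57 v=4
  t=2 PE[0][1]: acc=99 h=99 v=4
  t=3 PE[0][1]: acc=80 h=80 v=5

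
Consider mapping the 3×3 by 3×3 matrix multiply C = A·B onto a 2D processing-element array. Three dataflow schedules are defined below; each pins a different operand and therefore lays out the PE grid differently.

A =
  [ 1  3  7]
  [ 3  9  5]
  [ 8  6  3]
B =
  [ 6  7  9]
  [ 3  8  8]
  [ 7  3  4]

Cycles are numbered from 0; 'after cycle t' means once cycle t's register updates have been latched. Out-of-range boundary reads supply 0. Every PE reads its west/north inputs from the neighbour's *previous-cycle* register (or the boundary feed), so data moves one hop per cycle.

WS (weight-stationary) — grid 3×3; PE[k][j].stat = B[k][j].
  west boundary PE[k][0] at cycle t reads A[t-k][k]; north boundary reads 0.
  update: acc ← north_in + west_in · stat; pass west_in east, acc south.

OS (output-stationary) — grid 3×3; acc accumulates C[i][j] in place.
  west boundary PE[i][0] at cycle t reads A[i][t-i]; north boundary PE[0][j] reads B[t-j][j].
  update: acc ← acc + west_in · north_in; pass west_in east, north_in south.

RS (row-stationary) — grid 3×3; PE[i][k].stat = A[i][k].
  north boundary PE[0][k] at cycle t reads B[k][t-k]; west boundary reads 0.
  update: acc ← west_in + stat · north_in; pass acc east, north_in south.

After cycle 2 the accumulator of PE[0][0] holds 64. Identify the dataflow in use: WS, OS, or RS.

WS (3×3 grid), PE[0][0]:
  @0  [0,0]  acc 6  |  →1  ↓6
  @1  [0,0]  acc 18  |  →3  ↓18
  @2  [0,0]  acc 48  |  →8  ↓48
OS (3×3 grid), PE[0][0]:
  @0  [0,0]  acc 6  |  →1  ↓6
  @1  [0,0]  acc 15  |  →3  ↓3
  @2  [0,0]  acc 64  |  →7  ↓7
RS (3×3 grid), PE[0][0]:
  @0  [0,0]  acc 6  |  →6  ↓6
  @1  [0,0]  acc 7  |  →7  ↓7
  @2  [0,0]  acc 9  |  →9  ↓9

dataflow = OS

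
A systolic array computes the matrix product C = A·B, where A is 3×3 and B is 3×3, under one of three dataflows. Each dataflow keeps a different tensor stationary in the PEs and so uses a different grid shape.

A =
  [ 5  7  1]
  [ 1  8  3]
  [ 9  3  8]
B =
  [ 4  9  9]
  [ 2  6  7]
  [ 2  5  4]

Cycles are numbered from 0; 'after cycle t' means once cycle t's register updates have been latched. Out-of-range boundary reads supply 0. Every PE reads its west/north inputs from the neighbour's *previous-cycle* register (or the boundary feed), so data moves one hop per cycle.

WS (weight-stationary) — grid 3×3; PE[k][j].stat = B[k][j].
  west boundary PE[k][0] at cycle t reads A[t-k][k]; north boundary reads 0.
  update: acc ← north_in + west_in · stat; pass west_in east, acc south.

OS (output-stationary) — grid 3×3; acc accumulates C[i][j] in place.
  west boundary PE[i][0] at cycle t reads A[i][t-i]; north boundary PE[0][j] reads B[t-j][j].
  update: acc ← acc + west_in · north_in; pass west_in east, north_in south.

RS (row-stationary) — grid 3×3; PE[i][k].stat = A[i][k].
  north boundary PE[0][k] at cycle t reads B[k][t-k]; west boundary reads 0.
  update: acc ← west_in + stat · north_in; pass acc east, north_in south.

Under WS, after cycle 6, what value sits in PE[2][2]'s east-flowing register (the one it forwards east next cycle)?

Tracing WS — 3×3 array, target PE[2][2]:
  after 0 — PE[1][2] acc=0, pass-E 0, pass-S 0
  after 0 — PE[2][1] acc=0, pass-E 0, pass-S 0
  after 0 — PE[2][2] acc=0, pass-E 0, pass-S 0
  after 1 — PE[1][2] acc=0, pass-E 0, pass-S 0
  after 1 — PE[2][1] acc=0, pass-E 0, pass-S 0
  after 1 — PE[2][2] acc=0, pass-E 0, pass-S 0
  after 2 — PE[1][2] acc=0, pass-E 0, pass-S 0
  after 2 — PE[2][1] acc=0, pass-E 0, pass-S 0
  after 2 — PE[2][2] acc=0, pass-E 0, pass-S 0
  after 3 — PE[1][2] acc=94, pass-E 7, pass-S 94
  after 3 — PE[2][1] acc=92, pass-E 1, pass-S 92
  after 3 — PE[2][2] acc=0, pass-E 0, pass-S 0
  after 4 — PE[1][2] acc=65, pass-E 8, pass-S 65
  after 4 — PE[2][1] acc=72, pass-E 3, pass-S 72
  after 4 — PE[2][2] acc=98, pass-E 1, pass-S 98
  after 5 — PE[1][2] acc=102, pass-E 3, pass-S 102
  after 5 — PE[2][1] acc=139, pass-E 8, pass-S 139
  after 5 — PE[2][2] acc=77, pass-E 3, pass-S 77
  after 6 — PE[1][2] acc=0, pass-E 0, pass-S 0
  after 6 — PE[2][1] acc=0, pass-E 0, pass-S 0
  after 6 — PE[2][2] acc=134, pass-E 8, pass-S 134

register = 8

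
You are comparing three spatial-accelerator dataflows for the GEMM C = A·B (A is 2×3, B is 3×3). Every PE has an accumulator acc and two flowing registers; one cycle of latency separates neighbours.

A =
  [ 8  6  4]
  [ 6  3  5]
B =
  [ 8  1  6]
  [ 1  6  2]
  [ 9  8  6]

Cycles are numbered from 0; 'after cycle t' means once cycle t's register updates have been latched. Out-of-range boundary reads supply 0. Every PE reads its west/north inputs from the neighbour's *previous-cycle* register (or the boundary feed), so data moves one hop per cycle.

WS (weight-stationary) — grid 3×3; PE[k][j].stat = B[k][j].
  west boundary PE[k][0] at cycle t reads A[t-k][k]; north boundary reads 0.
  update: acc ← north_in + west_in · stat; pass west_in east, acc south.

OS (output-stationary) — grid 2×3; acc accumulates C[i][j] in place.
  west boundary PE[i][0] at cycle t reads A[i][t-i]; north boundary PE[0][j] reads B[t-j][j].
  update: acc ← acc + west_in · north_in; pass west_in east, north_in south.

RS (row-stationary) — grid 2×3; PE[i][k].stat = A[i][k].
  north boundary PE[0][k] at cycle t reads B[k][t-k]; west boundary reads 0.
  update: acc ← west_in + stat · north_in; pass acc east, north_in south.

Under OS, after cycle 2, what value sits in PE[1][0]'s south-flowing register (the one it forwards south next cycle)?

register = 1

OS on a 2×3 grid — tracing PE[1][0] and its feeders:
  @0  [0,0]  acc 64  |  →8  ↓8
  @0  [1,0]  acc 0  |  →0  ↓0
  @1  [0,0]  acc 70  |  →6  ↓1
  @1  [1,0]  acc 48  |  →6  ↓8
  @2  [0,0]  acc 106  |  →4  ↓9
  @2  [1,0]  acc 51  |  →3  ↓1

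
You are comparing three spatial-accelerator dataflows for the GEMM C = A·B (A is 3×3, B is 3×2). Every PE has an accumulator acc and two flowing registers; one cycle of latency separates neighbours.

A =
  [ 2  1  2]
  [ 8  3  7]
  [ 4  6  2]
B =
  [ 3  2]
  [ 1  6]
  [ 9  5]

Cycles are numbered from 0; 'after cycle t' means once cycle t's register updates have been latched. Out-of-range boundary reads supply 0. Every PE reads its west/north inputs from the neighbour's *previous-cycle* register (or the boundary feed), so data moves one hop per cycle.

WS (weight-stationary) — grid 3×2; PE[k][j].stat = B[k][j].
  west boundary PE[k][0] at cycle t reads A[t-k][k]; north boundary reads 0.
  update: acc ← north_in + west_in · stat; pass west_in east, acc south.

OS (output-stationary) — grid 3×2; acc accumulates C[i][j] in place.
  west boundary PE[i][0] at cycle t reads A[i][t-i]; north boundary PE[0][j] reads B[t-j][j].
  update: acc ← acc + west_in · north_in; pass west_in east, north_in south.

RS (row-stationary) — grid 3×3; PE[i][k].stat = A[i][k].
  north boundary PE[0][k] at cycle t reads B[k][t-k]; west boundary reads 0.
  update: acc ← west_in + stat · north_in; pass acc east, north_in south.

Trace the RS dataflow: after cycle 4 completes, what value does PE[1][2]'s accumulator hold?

Tracing RS — 3×3 array, target PE[1][2]:
  c0 r0c2: 0 / 0 / 0
  c0 r1c1: 0 / 0 / 0
  c0 r1c2: 0 / 0 / 0
  c1 r0c2: 0 / 0 / 0
  c1 r1c1: 0 / 0 / 0
  c1 r1c2: 0 / 0 / 0
  c2 r0c2: 25 / 25 / 9
  c2 r1c1: 27 / 27 / 1
  c2 r1c2: 0 / 0 / 0
  c3 r0c2: 20 / 20 / 5
  c3 r1c1: 34 / 34 / 6
  c3 r1c2: 90 / 90 / 9
  c4 r0c2: 0 / 0 / 0
  c4 r1c1: 0 / 0 / 0
  c4 r1c2: 69 / 69 / 5

PE[1][2].acc = 69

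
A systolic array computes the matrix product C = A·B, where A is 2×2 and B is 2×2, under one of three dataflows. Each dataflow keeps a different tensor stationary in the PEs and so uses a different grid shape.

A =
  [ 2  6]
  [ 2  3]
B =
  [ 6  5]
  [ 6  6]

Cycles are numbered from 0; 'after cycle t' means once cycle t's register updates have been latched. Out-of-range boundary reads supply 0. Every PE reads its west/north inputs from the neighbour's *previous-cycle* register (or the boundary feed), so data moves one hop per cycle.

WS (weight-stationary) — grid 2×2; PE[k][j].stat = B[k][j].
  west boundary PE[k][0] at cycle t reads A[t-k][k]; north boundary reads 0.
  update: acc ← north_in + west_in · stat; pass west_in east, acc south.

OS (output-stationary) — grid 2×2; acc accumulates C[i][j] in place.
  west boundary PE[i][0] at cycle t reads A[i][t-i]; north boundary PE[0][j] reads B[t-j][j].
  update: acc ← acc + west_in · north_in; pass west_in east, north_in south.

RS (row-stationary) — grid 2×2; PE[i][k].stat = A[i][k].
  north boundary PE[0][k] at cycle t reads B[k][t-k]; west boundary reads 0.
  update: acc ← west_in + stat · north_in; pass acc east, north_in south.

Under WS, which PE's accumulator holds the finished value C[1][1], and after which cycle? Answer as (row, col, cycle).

(row, col, cycle) = (1, 1, 3)

WS: C[1][1] accumulates in PE[1][1]:
  @0  [1,1]  acc 0  |  →0  ↓0
  @1  [1,1]  acc 0  |  →0  ↓0
  @2  [1,1]  acc 46  |  →6  ↓46
  @3  [1,1]  acc 28  |  →3  ↓28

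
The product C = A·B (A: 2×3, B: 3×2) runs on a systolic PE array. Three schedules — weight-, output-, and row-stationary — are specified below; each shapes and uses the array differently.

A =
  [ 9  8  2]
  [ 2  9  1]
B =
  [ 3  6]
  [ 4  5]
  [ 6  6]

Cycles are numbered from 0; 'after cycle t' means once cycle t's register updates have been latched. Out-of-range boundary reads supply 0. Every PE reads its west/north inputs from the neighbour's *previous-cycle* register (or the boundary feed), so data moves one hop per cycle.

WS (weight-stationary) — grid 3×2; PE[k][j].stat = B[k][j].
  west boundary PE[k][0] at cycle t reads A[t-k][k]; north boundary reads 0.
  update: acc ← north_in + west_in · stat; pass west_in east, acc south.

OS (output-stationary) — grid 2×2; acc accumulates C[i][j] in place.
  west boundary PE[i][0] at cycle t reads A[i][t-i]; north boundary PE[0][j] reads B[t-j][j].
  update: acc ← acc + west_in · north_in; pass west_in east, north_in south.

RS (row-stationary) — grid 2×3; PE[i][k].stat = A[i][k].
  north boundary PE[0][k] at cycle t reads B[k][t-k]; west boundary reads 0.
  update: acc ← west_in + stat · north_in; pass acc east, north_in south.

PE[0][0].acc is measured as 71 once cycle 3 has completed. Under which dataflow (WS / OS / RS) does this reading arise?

— WS: 3×2; PE[0][0] trace:
  c0 r0c0: 27 / 9 / 27
  c1 r0c0: 6 / 2 / 6
  c2 r0c0: 0 / 0 / 0
  c3 r0c0: 0 / 0 / 0
— OS: 2×2; PE[0][0] trace:
  c0 r0c0: 27 / 9 / 3
  c1 r0c0: 59 / 8 / 4
  c2 r0c0: 71 / 2 / 6
  c3 r0c0: 71 / 0 / 0
— RS: 2×3; PE[0][0] trace:
  c0 r0c0: 27 / 27 / 3
  c1 r0c0: 54 / 54 / 6
  c2 r0c0: 0 / 0 / 0
  c3 r0c0: 0 / 0 / 0

dataflow = OS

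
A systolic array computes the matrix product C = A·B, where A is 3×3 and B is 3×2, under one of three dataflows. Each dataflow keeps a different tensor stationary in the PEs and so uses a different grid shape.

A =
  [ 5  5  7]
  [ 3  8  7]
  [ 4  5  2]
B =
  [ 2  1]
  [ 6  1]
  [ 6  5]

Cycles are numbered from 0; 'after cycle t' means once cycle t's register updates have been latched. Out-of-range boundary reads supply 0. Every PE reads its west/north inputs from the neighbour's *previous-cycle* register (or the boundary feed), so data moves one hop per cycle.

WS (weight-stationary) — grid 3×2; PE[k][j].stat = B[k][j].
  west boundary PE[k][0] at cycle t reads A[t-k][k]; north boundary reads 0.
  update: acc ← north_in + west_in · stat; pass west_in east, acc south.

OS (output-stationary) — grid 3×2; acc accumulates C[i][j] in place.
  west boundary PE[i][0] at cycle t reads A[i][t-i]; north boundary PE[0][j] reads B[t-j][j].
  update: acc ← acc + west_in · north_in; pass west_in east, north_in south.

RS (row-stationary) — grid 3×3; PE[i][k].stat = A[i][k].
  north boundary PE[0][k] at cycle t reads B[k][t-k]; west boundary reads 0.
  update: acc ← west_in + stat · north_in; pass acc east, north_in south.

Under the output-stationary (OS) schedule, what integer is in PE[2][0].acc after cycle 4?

OS (3×2). Following PE[2][0] plus its west/north inputs:
  step 0 · PE1,0: acc=0; fwd→0 fwd↓0
  step 0 · PE2,0: acc=0; fwd→0 fwd↓0
  step 1 · PE1,0: acc=6; fwd→3 fwd↓2
  step 1 · PE2,0: acc=0; fwd→0 fwd↓0
  step 2 · PE1,0: acc=54; fwd→8 fwd↓6
  step 2 · PE2,0: acc=8; fwd→4 fwd↓2
  step 3 · PE1,0: acc=96; fwd→7 fwd↓6
  step 3 · PE2,0: acc=38; fwd→5 fwd↓6
  step 4 · PE1,0: acc=96; fwd→0 fwd↓0
  step 4 · PE2,0: acc=50; fwd→2 fwd↓6

PE[2][0].acc = 50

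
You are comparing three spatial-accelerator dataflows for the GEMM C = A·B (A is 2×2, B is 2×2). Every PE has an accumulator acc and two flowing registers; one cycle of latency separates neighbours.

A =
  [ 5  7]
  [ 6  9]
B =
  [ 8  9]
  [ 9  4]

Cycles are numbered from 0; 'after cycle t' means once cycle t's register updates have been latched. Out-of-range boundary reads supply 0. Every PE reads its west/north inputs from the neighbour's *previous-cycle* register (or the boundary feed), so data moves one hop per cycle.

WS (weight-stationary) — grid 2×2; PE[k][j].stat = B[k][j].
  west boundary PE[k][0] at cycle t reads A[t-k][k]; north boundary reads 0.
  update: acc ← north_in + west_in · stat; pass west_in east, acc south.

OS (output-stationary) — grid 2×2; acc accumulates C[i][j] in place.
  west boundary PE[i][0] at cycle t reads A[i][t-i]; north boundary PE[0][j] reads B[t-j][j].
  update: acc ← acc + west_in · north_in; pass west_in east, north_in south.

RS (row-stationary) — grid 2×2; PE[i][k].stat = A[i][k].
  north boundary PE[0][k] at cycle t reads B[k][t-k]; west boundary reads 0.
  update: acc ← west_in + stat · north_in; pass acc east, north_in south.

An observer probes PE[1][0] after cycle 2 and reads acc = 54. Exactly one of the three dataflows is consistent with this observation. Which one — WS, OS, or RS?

dataflow = RS

— WS: 2×2; PE[1][0] trace:
  c0 r1c0: 0 / 0 / 0
  c1 r1c0: 103 / 7 / 103
  c2 r1c0: 129 / 9 / 129
— OS: 2×2; PE[1][0] trace:
  c0 r1c0: 0 / 0 / 0
  c1 r1c0: 48 / 6 / 8
  c2 r1c0: 129 / 9 / 9
— RS: 2×2; PE[1][0] trace:
  c0 r1c0: 0 / 0 / 0
  c1 r1c0: 48 / 48 / 8
  c2 r1c0: 54 / 54 / 9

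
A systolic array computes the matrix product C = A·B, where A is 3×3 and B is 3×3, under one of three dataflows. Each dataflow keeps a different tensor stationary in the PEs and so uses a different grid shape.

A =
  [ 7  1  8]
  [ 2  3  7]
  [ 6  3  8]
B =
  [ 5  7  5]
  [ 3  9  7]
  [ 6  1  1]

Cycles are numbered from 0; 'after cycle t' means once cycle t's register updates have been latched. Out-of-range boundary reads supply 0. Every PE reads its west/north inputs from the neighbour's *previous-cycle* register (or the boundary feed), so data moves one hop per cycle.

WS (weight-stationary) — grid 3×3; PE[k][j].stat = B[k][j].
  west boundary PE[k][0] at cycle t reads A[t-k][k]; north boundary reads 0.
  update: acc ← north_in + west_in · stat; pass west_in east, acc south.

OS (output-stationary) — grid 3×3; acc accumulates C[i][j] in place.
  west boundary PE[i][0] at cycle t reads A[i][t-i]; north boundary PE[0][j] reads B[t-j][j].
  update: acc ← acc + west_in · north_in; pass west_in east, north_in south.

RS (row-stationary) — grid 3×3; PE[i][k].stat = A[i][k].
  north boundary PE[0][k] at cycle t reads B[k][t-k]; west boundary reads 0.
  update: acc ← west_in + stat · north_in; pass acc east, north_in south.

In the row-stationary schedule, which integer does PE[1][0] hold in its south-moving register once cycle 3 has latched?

Tracing RS — 3×3 array, target PE[1][0]:
  [0] (0,0) acc=35 (h:35 v:5)
  [0] (1,0) acc=0 (h:0 v:0)
  [1] (0,0) acc=49 (h:49 v:7)
  [1] (1,0) acc=10 (h:10 v:5)
  [2] (0,0) acc=35 (h:35 v:5)
  [2] (1,0) acc=14 (h:14 v:7)
  [3] (0,0) acc=0 (h:0 v:0)
  [3] (1,0) acc=10 (h:10 v:5)

register = 5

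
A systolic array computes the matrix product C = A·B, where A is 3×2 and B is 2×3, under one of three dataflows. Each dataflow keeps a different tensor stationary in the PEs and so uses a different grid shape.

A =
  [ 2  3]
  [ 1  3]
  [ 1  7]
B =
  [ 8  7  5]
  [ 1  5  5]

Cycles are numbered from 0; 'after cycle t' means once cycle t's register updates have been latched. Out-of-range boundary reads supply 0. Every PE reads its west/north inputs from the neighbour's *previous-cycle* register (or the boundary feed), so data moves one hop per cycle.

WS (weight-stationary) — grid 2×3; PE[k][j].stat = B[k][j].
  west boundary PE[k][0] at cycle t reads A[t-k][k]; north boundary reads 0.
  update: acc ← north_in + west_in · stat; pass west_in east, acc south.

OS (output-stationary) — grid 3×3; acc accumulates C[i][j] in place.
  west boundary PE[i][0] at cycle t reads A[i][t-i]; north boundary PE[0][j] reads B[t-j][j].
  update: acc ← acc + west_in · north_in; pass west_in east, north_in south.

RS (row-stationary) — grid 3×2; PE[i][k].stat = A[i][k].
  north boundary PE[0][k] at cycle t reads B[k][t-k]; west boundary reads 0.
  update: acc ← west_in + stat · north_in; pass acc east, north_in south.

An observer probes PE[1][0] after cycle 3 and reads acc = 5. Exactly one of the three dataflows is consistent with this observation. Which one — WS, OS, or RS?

dataflow = RS

Under WS (2×3), PE[1][0]:
  0: (1,0).acc=0  regs=<0,0>
  1: (1,0).acc=19  regs=<3,19>
  2: (1,0).acc=11  regs=<3,11>
  3: (1,0).acc=15  regs=<7,15>
Under OS (3×3), PE[1][0]:
  0: (1,0).acc=0  regs=<0,0>
  1: (1,0).acc=8  regs=<1,8>
  2: (1,0).acc=11  regs=<3,1>
  3: (1,0).acc=11  regs=<0,0>
Under RS (3×2), PE[1][0]:
  0: (1,0).acc=0  regs=<0,0>
  1: (1,0).acc=8  regs=<8,8>
  2: (1,0).acc=7  regs=<7,7>
  3: (1,0).acc=5  regs=<5,5>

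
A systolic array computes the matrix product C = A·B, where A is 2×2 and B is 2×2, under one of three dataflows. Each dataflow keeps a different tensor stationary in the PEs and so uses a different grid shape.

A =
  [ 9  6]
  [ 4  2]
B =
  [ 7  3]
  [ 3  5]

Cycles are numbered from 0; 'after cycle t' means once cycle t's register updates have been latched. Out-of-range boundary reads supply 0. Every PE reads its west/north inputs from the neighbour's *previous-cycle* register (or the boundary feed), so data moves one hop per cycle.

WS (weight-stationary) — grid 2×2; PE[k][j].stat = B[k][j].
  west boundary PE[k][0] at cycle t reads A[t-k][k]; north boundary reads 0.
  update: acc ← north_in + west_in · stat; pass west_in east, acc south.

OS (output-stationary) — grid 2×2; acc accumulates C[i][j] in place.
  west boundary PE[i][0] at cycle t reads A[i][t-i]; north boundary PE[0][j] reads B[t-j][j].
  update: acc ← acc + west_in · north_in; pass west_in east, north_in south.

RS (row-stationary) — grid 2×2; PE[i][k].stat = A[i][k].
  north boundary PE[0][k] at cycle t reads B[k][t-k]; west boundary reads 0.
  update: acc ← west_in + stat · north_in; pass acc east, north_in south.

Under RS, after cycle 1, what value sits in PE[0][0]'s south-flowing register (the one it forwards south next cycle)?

register = 3

RS on a 2×2 grid — tracing PE[0][0] and its feeders:
  after 0 — PE[0][0] acc=63, pass-E 63, pass-S 7
  after 1 — PE[0][0] acc=27, pass-E 27, pass-S 3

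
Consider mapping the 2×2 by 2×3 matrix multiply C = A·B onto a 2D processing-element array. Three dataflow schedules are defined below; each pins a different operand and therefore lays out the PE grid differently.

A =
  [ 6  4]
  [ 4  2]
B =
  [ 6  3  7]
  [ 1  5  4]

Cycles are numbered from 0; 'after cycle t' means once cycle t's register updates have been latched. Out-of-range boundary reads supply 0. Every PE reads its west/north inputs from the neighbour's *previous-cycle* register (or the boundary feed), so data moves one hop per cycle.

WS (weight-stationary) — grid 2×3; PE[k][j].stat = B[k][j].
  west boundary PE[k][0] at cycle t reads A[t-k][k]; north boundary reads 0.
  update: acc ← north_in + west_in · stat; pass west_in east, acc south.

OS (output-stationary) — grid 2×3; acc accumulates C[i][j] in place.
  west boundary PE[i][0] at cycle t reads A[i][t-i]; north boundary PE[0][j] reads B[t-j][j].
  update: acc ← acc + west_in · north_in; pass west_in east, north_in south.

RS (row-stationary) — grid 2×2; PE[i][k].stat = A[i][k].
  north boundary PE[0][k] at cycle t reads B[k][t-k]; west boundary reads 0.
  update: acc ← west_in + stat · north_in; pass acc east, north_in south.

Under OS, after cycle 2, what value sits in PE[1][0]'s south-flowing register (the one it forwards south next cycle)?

OS (2×3). Following PE[1][0] plus its west/north inputs:
  0: (0,0).acc=36  regs=<6,6>
  0: (1,0).acc=0  regs=<0,0>
  1: (0,0).acc=40  regs=<4,1>
  1: (1,0).acc=24  regs=<4,6>
  2: (0,0).acc=40  regs=<0,0>
  2: (1,0).acc=26  regs=<2,1>

register = 1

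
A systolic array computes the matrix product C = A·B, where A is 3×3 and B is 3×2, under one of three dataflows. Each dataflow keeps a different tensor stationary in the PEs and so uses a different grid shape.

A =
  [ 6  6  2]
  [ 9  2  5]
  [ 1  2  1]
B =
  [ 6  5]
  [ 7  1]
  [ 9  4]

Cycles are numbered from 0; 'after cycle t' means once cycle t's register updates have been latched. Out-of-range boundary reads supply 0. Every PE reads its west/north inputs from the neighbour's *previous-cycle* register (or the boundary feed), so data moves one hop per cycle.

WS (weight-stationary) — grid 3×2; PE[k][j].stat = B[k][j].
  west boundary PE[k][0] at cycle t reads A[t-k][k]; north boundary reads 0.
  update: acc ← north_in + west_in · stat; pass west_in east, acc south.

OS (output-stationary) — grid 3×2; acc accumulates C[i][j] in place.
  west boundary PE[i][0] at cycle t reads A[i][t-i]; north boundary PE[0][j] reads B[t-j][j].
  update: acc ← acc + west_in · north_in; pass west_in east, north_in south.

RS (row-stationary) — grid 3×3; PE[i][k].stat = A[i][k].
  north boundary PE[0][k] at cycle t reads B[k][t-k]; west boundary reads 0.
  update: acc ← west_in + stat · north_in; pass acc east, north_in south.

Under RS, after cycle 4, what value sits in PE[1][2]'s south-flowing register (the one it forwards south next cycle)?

Tracing RS — 3×3 array, target PE[1][2]:
  c0 r0c2: 0 / 0 / 0
  c0 r1c1: 0 / 0 / 0
  c0 r1c2: 0 / 0 / 0
  c1 r0c2: 0 / 0 / 0
  c1 r1c1: 0 / 0 / 0
  c1 r1c2: 0 / 0 / 0
  c2 r0c2: 96 / 96 / 9
  c2 r1c1: 68 / 68 / 7
  c2 r1c2: 0 / 0 / 0
  c3 r0c2: 44 / 44 / 4
  c3 r1c1: 47 / 47 / 1
  c3 r1c2: 113 / 113 / 9
  c4 r0c2: 0 / 0 / 0
  c4 r1c1: 0 / 0 / 0
  c4 r1c2: 67 / 67 / 4

register = 4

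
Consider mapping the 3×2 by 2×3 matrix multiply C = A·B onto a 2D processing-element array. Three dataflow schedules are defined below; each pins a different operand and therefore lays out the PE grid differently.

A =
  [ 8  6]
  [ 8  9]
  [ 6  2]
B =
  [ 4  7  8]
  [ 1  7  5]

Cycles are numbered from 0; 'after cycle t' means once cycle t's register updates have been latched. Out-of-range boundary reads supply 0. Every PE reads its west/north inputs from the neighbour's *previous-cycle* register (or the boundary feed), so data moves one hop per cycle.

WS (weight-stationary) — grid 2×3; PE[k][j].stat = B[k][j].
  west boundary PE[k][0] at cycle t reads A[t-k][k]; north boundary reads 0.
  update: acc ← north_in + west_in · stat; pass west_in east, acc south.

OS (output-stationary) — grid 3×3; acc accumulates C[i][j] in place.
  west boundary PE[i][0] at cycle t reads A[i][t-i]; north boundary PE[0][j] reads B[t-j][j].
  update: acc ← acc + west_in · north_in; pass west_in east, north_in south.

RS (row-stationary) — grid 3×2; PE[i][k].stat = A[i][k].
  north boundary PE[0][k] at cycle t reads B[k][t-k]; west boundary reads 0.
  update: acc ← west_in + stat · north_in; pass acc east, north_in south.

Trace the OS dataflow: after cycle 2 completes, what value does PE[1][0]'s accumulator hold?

PE[1][0].acc = 41

Tracing OS — 3×3 array, target PE[1][0]:
  after 0 — PE[0][0] acc=32, pass-E 8, pass-S 4
  after 0 — PE[1][0] acc=0, pass-E 0, pass-S 0
  after 1 — PE[0][0] acc=38, pass-E 6, pass-S 1
  after 1 — PE[1][0] acc=32, pass-E 8, pass-S 4
  after 2 — PE[0][0] acc=38, pass-E 0, pass-S 0
  after 2 — PE[1][0] acc=41, pass-E 9, pass-S 1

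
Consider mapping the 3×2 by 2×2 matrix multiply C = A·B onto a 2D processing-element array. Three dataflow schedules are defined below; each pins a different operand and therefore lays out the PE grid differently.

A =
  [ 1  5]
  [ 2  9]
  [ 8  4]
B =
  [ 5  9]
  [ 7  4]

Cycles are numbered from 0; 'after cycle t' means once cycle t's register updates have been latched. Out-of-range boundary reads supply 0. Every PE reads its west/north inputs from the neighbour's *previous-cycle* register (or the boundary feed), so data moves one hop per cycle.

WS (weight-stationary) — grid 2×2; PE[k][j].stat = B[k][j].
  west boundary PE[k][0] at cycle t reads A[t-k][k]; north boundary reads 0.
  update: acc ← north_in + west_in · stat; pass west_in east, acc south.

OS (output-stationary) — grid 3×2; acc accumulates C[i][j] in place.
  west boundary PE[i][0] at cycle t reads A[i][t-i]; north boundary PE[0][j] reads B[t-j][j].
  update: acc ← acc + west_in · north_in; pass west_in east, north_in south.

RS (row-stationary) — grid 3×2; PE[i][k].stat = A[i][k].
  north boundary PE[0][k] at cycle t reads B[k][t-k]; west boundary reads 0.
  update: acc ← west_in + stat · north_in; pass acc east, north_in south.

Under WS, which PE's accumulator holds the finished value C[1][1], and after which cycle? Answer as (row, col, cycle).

Under WS, C[1][1] lands at PE[1][1]:
  @0  [1,1]  acc 0  |  →0  ↓0
  @1  [1,1]  acc 0  |  →0  ↓0
  @2  [1,1]  acc 29  |  →5  ↓29
  @3  [1,1]  acc 54  |  →9  ↓54

(row, col, cycle) = (1, 1, 3)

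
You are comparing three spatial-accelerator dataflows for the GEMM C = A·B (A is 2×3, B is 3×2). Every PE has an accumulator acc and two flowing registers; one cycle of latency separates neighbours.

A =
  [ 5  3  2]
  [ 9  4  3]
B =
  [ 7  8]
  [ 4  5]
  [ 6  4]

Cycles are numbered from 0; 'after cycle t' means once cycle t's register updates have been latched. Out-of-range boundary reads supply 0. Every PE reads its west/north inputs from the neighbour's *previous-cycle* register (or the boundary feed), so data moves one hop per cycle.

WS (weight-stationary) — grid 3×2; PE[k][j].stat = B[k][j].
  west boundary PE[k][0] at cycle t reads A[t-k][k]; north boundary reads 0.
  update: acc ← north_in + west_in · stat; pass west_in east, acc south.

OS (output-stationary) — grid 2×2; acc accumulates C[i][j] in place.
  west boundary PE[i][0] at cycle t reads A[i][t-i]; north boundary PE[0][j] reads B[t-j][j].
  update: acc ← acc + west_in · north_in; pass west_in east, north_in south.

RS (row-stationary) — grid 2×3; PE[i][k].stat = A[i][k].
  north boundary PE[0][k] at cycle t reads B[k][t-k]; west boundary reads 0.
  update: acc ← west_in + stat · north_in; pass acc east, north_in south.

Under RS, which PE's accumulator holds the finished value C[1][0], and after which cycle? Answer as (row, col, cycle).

(row, col, cycle) = (1, 2, 3)

RS — PE[1][2] is where C[1][0] collects:
  c0 r1c2: 0 / 0 / 0
  c1 r1c2: 0 / 0 / 0
  c2 r1c2: 0 / 0 / 0
  c3 r1c2: 97 / 97 / 6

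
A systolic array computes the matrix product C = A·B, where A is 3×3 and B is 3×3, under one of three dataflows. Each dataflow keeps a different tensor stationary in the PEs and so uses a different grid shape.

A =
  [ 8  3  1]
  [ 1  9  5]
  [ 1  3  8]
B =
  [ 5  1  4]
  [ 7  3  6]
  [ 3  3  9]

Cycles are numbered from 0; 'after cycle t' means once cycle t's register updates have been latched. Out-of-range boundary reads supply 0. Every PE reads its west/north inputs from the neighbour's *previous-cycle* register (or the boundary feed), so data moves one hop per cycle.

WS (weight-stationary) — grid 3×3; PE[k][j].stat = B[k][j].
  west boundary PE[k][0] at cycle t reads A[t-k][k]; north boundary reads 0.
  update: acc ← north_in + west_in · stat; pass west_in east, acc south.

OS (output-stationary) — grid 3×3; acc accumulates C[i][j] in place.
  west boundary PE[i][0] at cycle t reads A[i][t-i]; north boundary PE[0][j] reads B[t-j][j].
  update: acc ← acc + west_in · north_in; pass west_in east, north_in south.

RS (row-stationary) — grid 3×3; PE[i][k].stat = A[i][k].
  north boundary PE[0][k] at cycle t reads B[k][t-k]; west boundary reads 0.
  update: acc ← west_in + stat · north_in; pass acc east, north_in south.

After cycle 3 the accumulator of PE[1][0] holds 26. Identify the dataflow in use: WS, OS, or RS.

dataflow = WS

Under WS (3×3), PE[1][0]:
  t=0 PE[1][0]: acc=0 h=0 v=0
  t=1 PE[1][0]: acc=61 h=3 v=61
  t=2 PE[1][0]: acc=68 h=9 v=68
  t=3 PE[1][0]: acc=26 h=3 v=26
Under OS (3×3), PE[1][0]:
  t=0 PE[1][0]: acc=0 h=0 v=0
  t=1 PE[1][0]: acc=5 h=1 v=5
  t=2 PE[1][0]: acc=68 h=9 v=7
  t=3 PE[1][0]: acc=83 h=5 v=3
Under RS (3×3), PE[1][0]:
  t=0 PE[1][0]: acc=0 h=0 v=0
  t=1 PE[1][0]: acc=5 h=5 v=5
  t=2 PE[1][0]: acc=1 h=1 v=1
  t=3 PE[1][0]: acc=4 h=4 v=4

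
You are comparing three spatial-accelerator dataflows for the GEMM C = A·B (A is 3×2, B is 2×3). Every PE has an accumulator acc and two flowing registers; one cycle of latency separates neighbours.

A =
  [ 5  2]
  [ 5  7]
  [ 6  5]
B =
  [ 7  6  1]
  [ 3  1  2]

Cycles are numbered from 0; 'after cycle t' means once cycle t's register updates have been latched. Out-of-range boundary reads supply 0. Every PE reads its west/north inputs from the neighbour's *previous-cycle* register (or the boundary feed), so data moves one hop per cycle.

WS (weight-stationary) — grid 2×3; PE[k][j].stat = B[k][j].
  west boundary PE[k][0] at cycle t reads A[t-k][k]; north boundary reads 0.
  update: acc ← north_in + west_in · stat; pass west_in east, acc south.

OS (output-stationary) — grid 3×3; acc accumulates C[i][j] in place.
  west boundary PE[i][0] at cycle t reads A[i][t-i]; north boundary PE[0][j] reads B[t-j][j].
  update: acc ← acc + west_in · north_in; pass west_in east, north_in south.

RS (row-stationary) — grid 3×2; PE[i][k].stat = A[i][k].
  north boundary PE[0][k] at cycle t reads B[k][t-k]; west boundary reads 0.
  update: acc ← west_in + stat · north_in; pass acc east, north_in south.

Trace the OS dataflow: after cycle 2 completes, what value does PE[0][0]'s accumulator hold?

OS 3×3: PE[0][0] cycle-by-cycle (with neighbour feeds):
  0: (0,0).acc=35  regs=<5,7>
  1: (0,0).acc=41  regs=<2,3>
  2: (0,0).acc=41  regs=<0,0>

PE[0][0].acc = 41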